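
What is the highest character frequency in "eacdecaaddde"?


Input: eacdecaaddde
Character counts:
  'a': 3
  'c': 2
  'd': 4
  'e': 3
Maximum frequency: 4

4


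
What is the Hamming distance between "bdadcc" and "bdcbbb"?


Comparing "bdadcc" and "bdcbbb" position by position:
  Position 0: 'b' vs 'b' => same
  Position 1: 'd' vs 'd' => same
  Position 2: 'a' vs 'c' => differ
  Position 3: 'd' vs 'b' => differ
  Position 4: 'c' vs 'b' => differ
  Position 5: 'c' vs 'b' => differ
Total differences (Hamming distance): 4

4


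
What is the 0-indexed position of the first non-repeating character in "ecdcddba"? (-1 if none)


Input: ecdcddba
Character frequencies:
  'a': 1
  'b': 1
  'c': 2
  'd': 3
  'e': 1
Scanning left to right for freq == 1:
  Position 0 ('e'): unique! => answer = 0

0


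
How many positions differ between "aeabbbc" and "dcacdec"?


Comparing "aeabbbc" and "dcacdec" position by position:
  Position 0: 'a' vs 'd' => DIFFER
  Position 1: 'e' vs 'c' => DIFFER
  Position 2: 'a' vs 'a' => same
  Position 3: 'b' vs 'c' => DIFFER
  Position 4: 'b' vs 'd' => DIFFER
  Position 5: 'b' vs 'e' => DIFFER
  Position 6: 'c' vs 'c' => same
Positions that differ: 5

5


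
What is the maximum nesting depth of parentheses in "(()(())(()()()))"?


Input: "(()(())(()()()))"
Tracking depth:
  Position 0 '(': depth becomes 1
  Position 1 '(': depth becomes 2
  Position 2 ')': depth becomes 1
  Position 3 '(': depth becomes 2
  Position 4 '(': depth becomes 3
  Position 5 ')': depth becomes 2
  Position 6 ')': depth becomes 1
  Position 7 '(': depth becomes 2
  Position 8 '(': depth becomes 3
  Position 9 ')': depth becomes 2
  Position 10 '(': depth becomes 3
  Position 11 ')': depth becomes 2
  Position 12 '(': depth becomes 3
  Position 13 ')': depth becomes 2
  Position 14 ')': depth becomes 1
  Position 15 ')': depth becomes 0
Maximum depth reached: 3

3


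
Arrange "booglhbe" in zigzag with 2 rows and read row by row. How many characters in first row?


Zigzag "booglhbe" into 2 rows:
Placing characters:
  'b' => row 0
  'o' => row 1
  'o' => row 0
  'g' => row 1
  'l' => row 0
  'h' => row 1
  'b' => row 0
  'e' => row 1
Rows:
  Row 0: "bolb"
  Row 1: "oghe"
First row length: 4

4


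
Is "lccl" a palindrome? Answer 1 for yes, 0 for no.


Input: lccl
Reversed: lccl
  Compare pos 0 ('l') with pos 3 ('l'): match
  Compare pos 1 ('c') with pos 2 ('c'): match
Result: palindrome

1


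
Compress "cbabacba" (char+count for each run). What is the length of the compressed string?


Input: cbabacba
Runs:
  'c' x 1 => "c1"
  'b' x 1 => "b1"
  'a' x 1 => "a1"
  'b' x 1 => "b1"
  'a' x 1 => "a1"
  'c' x 1 => "c1"
  'b' x 1 => "b1"
  'a' x 1 => "a1"
Compressed: "c1b1a1b1a1c1b1a1"
Compressed length: 16

16


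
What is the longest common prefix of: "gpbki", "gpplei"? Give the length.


Words: gpbki, gpplei
  Position 0: all 'g' => match
  Position 1: all 'p' => match
  Position 2: ('b', 'p') => mismatch, stop
LCP = "gp" (length 2)

2


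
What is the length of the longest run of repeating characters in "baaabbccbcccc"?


Input: "baaabbccbcccc"
Scanning for longest run:
  Position 1 ('a'): new char, reset run to 1
  Position 2 ('a'): continues run of 'a', length=2
  Position 3 ('a'): continues run of 'a', length=3
  Position 4 ('b'): new char, reset run to 1
  Position 5 ('b'): continues run of 'b', length=2
  Position 6 ('c'): new char, reset run to 1
  Position 7 ('c'): continues run of 'c', length=2
  Position 8 ('b'): new char, reset run to 1
  Position 9 ('c'): new char, reset run to 1
  Position 10 ('c'): continues run of 'c', length=2
  Position 11 ('c'): continues run of 'c', length=3
  Position 12 ('c'): continues run of 'c', length=4
Longest run: 'c' with length 4

4


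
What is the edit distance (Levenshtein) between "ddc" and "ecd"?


Computing edit distance: "ddc" -> "ecd"
DP table:
           e    c    d
      0    1    2    3
  d   1    1    2    2
  d   2    2    2    2
  c   3    3    2    3
Edit distance = dp[3][3] = 3

3


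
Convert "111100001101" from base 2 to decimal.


Input: "111100001101" in base 2
Positional expansion:
  Digit '1' (value 1) x 2^11 = 2048
  Digit '1' (value 1) x 2^10 = 1024
  Digit '1' (value 1) x 2^9 = 512
  Digit '1' (value 1) x 2^8 = 256
  Digit '0' (value 0) x 2^7 = 0
  Digit '0' (value 0) x 2^6 = 0
  Digit '0' (value 0) x 2^5 = 0
  Digit '0' (value 0) x 2^4 = 0
  Digit '1' (value 1) x 2^3 = 8
  Digit '1' (value 1) x 2^2 = 4
  Digit '0' (value 0) x 2^1 = 0
  Digit '1' (value 1) x 2^0 = 1
Sum = 3853

3853


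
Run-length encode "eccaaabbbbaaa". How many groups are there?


Input: eccaaabbbbaaa
Scanning for consecutive runs:
  Group 1: 'e' x 1 (positions 0-0)
  Group 2: 'c' x 2 (positions 1-2)
  Group 3: 'a' x 3 (positions 3-5)
  Group 4: 'b' x 4 (positions 6-9)
  Group 5: 'a' x 3 (positions 10-12)
Total groups: 5

5


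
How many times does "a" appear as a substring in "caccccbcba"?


Searching for "a" in "caccccbcba"
Scanning each position:
  Position 0: "c" => no
  Position 1: "a" => MATCH
  Position 2: "c" => no
  Position 3: "c" => no
  Position 4: "c" => no
  Position 5: "c" => no
  Position 6: "b" => no
  Position 7: "c" => no
  Position 8: "b" => no
  Position 9: "a" => MATCH
Total occurrences: 2

2


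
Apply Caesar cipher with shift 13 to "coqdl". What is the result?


Caesar cipher: shift "coqdl" by 13
  'c' (pos 2) + 13 = pos 15 = 'p'
  'o' (pos 14) + 13 = pos 1 = 'b'
  'q' (pos 16) + 13 = pos 3 = 'd'
  'd' (pos 3) + 13 = pos 16 = 'q'
  'l' (pos 11) + 13 = pos 24 = 'y'
Result: pbdqy

pbdqy


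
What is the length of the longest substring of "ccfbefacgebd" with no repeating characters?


Input: "ccfbefacgebd"
Sliding window (track last position of each char):
  Position 0 ('c'): window [0,0] length 1 -- new best
  Position 1 ('c'): repeat (last at 0), move window start to 1
  Position 1 ('c'): window [1,1] length 1
  Position 2 ('f'): window [1,2] length 2 -- new best
  Position 3 ('b'): window [1,3] length 3 -- new best
  Position 4 ('e'): window [1,4] length 4 -- new best
  Position 5 ('f'): repeat (last at 2), move window start to 3
  Position 5 ('f'): window [3,5] length 3
  Position 6 ('a'): window [3,6] length 4
  Position 7 ('c'): window [3,7] length 5 -- new best
  Position 8 ('g'): window [3,8] length 6 -- new best
  Position 9 ('e'): repeat (last at 4), move window start to 5
  Position 9 ('e'): window [5,9] length 5
  Position 10 ('b'): window [5,10] length 6
  Position 11 ('d'): window [5,11] length 7 -- new best
Longest substring with no repeats: "facgebd" with length 7

7


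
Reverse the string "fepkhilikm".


Input: fepkhilikm
Reading characters right to left:
  Position 9: 'm'
  Position 8: 'k'
  Position 7: 'i'
  Position 6: 'l'
  Position 5: 'i'
  Position 4: 'h'
  Position 3: 'k'
  Position 2: 'p'
  Position 1: 'e'
  Position 0: 'f'
Reversed: mkilihkpef

mkilihkpef


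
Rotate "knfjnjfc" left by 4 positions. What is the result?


Input: "knfjnjfc", rotate left by 4
First 4 characters: "knfj"
Remaining characters: "njfc"
Concatenate remaining + first: "njfc" + "knfj" = "njfcknfj"

njfcknfj


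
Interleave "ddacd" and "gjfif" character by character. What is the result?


Interleaving "ddacd" and "gjfif":
  Position 0: 'd' from first, 'g' from second => "dg"
  Position 1: 'd' from first, 'j' from second => "dj"
  Position 2: 'a' from first, 'f' from second => "af"
  Position 3: 'c' from first, 'i' from second => "ci"
  Position 4: 'd' from first, 'f' from second => "df"
Result: dgdjafcidf

dgdjafcidf


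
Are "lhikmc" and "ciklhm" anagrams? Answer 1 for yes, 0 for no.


Strings: "lhikmc", "ciklhm"
Sorted first:  chiklm
Sorted second: chiklm
Sorted forms match => anagrams

1


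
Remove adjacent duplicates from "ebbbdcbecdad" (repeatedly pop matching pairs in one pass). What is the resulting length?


Input: ebbbdcbecdad
Stack-based adjacent duplicate removal:
  Read 'e': push. Stack: e
  Read 'b': push. Stack: eb
  Read 'b': matches stack top 'b' => pop. Stack: e
  Read 'b': push. Stack: eb
  Read 'd': push. Stack: ebd
  Read 'c': push. Stack: ebdc
  Read 'b': push. Stack: ebdcb
  Read 'e': push. Stack: ebdcbe
  Read 'c': push. Stack: ebdcbec
  Read 'd': push. Stack: ebdcbecd
  Read 'a': push. Stack: ebdcbecda
  Read 'd': push. Stack: ebdcbecdad
Final stack: "ebdcbecdad" (length 10)

10


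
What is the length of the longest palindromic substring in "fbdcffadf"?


Input: "fbdcffadf"
Checking substrings for palindromes:
  [4:6] "ff" (len 2) => palindrome
Longest palindromic substring: "ff" with length 2

2


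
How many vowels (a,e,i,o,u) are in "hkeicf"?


Input: hkeicf
Checking each character:
  'h' at position 0: consonant
  'k' at position 1: consonant
  'e' at position 2: vowel (running total: 1)
  'i' at position 3: vowel (running total: 2)
  'c' at position 4: consonant
  'f' at position 5: consonant
Total vowels: 2

2


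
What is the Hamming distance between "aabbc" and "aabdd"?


Comparing "aabbc" and "aabdd" position by position:
  Position 0: 'a' vs 'a' => same
  Position 1: 'a' vs 'a' => same
  Position 2: 'b' vs 'b' => same
  Position 3: 'b' vs 'd' => differ
  Position 4: 'c' vs 'd' => differ
Total differences (Hamming distance): 2

2


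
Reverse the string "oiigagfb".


Input: oiigagfb
Reading characters right to left:
  Position 7: 'b'
  Position 6: 'f'
  Position 5: 'g'
  Position 4: 'a'
  Position 3: 'g'
  Position 2: 'i'
  Position 1: 'i'
  Position 0: 'o'
Reversed: bfgagiio

bfgagiio


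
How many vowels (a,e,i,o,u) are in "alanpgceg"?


Input: alanpgceg
Checking each character:
  'a' at position 0: vowel (running total: 1)
  'l' at position 1: consonant
  'a' at position 2: vowel (running total: 2)
  'n' at position 3: consonant
  'p' at position 4: consonant
  'g' at position 5: consonant
  'c' at position 6: consonant
  'e' at position 7: vowel (running total: 3)
  'g' at position 8: consonant
Total vowels: 3

3


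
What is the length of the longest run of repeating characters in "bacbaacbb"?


Input: "bacbaacbb"
Scanning for longest run:
  Position 1 ('a'): new char, reset run to 1
  Position 2 ('c'): new char, reset run to 1
  Position 3 ('b'): new char, reset run to 1
  Position 4 ('a'): new char, reset run to 1
  Position 5 ('a'): continues run of 'a', length=2
  Position 6 ('c'): new char, reset run to 1
  Position 7 ('b'): new char, reset run to 1
  Position 8 ('b'): continues run of 'b', length=2
Longest run: 'a' with length 2

2


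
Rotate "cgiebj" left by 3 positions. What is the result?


Input: "cgiebj", rotate left by 3
First 3 characters: "cgi"
Remaining characters: "ebj"
Concatenate remaining + first: "ebj" + "cgi" = "ebjcgi"

ebjcgi


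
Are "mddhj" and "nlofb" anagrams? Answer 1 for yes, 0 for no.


Strings: "mddhj", "nlofb"
Sorted first:  ddhjm
Sorted second: bflno
Differ at position 0: 'd' vs 'b' => not anagrams

0


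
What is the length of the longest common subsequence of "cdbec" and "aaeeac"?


LCS of "cdbec" and "aaeeac"
DP table:
           a    a    e    e    a    c
      0    0    0    0    0    0    0
  c   0    0    0    0    0    0    1
  d   0    0    0    0    0    0    1
  b   0    0    0    0    0    0    1
  e   0    0    0    1    1    1    1
  c   0    0    0    1    1    1    2
LCS length = dp[5][6] = 2

2


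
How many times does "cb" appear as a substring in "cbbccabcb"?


Searching for "cb" in "cbbccabcb"
Scanning each position:
  Position 0: "cb" => MATCH
  Position 1: "bb" => no
  Position 2: "bc" => no
  Position 3: "cc" => no
  Position 4: "ca" => no
  Position 5: "ab" => no
  Position 6: "bc" => no
  Position 7: "cb" => MATCH
Total occurrences: 2

2


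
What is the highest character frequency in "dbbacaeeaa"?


Input: dbbacaeeaa
Character counts:
  'a': 4
  'b': 2
  'c': 1
  'd': 1
  'e': 2
Maximum frequency: 4

4


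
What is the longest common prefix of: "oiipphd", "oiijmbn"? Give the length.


Words: oiipphd, oiijmbn
  Position 0: all 'o' => match
  Position 1: all 'i' => match
  Position 2: all 'i' => match
  Position 3: ('p', 'j') => mismatch, stop
LCP = "oii" (length 3)

3


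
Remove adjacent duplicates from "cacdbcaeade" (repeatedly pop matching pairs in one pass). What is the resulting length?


Input: cacdbcaeade
Stack-based adjacent duplicate removal:
  Read 'c': push. Stack: c
  Read 'a': push. Stack: ca
  Read 'c': push. Stack: cac
  Read 'd': push. Stack: cacd
  Read 'b': push. Stack: cacdb
  Read 'c': push. Stack: cacdbc
  Read 'a': push. Stack: cacdbca
  Read 'e': push. Stack: cacdbcae
  Read 'a': push. Stack: cacdbcaea
  Read 'd': push. Stack: cacdbcaead
  Read 'e': push. Stack: cacdbcaeade
Final stack: "cacdbcaeade" (length 11)

11


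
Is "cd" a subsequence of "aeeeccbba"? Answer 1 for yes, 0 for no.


Check if "cd" is a subsequence of "aeeeccbba"
Greedy scan:
  Position 0 ('a'): no match needed
  Position 1 ('e'): no match needed
  Position 2 ('e'): no match needed
  Position 3 ('e'): no match needed
  Position 4 ('c'): matches sub[0] = 'c'
  Position 5 ('c'): no match needed
  Position 6 ('b'): no match needed
  Position 7 ('b'): no match needed
  Position 8 ('a'): no match needed
Only matched 1/2 characters => not a subsequence

0


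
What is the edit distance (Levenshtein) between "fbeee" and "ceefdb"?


Computing edit distance: "fbeee" -> "ceefdb"
DP table:
           c    e    e    f    d    b
      0    1    2    3    4    5    6
  f   1    1    2    3    3    4    5
  b   2    2    2    3    4    4    4
  e   3    3    2    2    3    4    5
  e   4    4    3    2    3    4    5
  e   5    5    4    3    3    4    5
Edit distance = dp[5][6] = 5

5


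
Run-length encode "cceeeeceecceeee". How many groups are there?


Input: cceeeeceecceeee
Scanning for consecutive runs:
  Group 1: 'c' x 2 (positions 0-1)
  Group 2: 'e' x 4 (positions 2-5)
  Group 3: 'c' x 1 (positions 6-6)
  Group 4: 'e' x 2 (positions 7-8)
  Group 5: 'c' x 2 (positions 9-10)
  Group 6: 'e' x 4 (positions 11-14)
Total groups: 6

6


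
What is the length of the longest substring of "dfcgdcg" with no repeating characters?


Input: "dfcgdcg"
Sliding window (track last position of each char):
  Position 0 ('d'): window [0,0] length 1 -- new best
  Position 1 ('f'): window [0,1] length 2 -- new best
  Position 2 ('c'): window [0,2] length 3 -- new best
  Position 3 ('g'): window [0,3] length 4 -- new best
  Position 4 ('d'): repeat (last at 0), move window start to 1
  Position 4 ('d'): window [1,4] length 4
  Position 5 ('c'): repeat (last at 2), move window start to 3
  Position 5 ('c'): window [3,5] length 3
  Position 6 ('g'): repeat (last at 3), move window start to 4
  Position 6 ('g'): window [4,6] length 3
Longest substring with no repeats: "dfcg" with length 4

4


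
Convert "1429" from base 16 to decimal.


Input: "1429" in base 16
Positional expansion:
  Digit '1' (value 1) x 16^3 = 4096
  Digit '4' (value 4) x 16^2 = 1024
  Digit '2' (value 2) x 16^1 = 32
  Digit '9' (value 9) x 16^0 = 9
Sum = 5161

5161


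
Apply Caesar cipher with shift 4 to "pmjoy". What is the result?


Caesar cipher: shift "pmjoy" by 4
  'p' (pos 15) + 4 = pos 19 = 't'
  'm' (pos 12) + 4 = pos 16 = 'q'
  'j' (pos 9) + 4 = pos 13 = 'n'
  'o' (pos 14) + 4 = pos 18 = 's'
  'y' (pos 24) + 4 = pos 2 = 'c'
Result: tqnsc

tqnsc


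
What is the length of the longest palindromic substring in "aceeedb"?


Input: "aceeedb"
Checking substrings for palindromes:
  [2:5] "eee" (len 3) => palindrome
  [2:4] "ee" (len 2) => palindrome
  [3:5] "ee" (len 2) => palindrome
Longest palindromic substring: "eee" with length 3

3


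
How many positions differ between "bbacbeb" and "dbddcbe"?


Comparing "bbacbeb" and "dbddcbe" position by position:
  Position 0: 'b' vs 'd' => DIFFER
  Position 1: 'b' vs 'b' => same
  Position 2: 'a' vs 'd' => DIFFER
  Position 3: 'c' vs 'd' => DIFFER
  Position 4: 'b' vs 'c' => DIFFER
  Position 5: 'e' vs 'b' => DIFFER
  Position 6: 'b' vs 'e' => DIFFER
Positions that differ: 6

6


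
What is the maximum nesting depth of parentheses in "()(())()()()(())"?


Input: "()(())()()()(())"
Tracking depth:
  Position 0 '(': depth becomes 1
  Position 1 ')': depth becomes 0
  Position 2 '(': depth becomes 1
  Position 3 '(': depth becomes 2
  Position 4 ')': depth becomes 1
  Position 5 ')': depth becomes 0
  Position 6 '(': depth becomes 1
  Position 7 ')': depth becomes 0
  Position 8 '(': depth becomes 1
  Position 9 ')': depth becomes 0
  Position 10 '(': depth becomes 1
  Position 11 ')': depth becomes 0
  Position 12 '(': depth becomes 1
  Position 13 '(': depth becomes 2
  Position 14 ')': depth becomes 1
  Position 15 ')': depth becomes 0
Maximum depth reached: 2

2


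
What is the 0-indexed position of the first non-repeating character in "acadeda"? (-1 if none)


Input: acadeda
Character frequencies:
  'a': 3
  'c': 1
  'd': 2
  'e': 1
Scanning left to right for freq == 1:
  Position 0 ('a'): freq=3, skip
  Position 1 ('c'): unique! => answer = 1

1


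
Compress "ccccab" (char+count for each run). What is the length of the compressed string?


Input: ccccab
Runs:
  'c' x 4 => "c4"
  'a' x 1 => "a1"
  'b' x 1 => "b1"
Compressed: "c4a1b1"
Compressed length: 6

6


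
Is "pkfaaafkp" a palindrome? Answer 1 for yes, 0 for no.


Input: pkfaaafkp
Reversed: pkfaaafkp
  Compare pos 0 ('p') with pos 8 ('p'): match
  Compare pos 1 ('k') with pos 7 ('k'): match
  Compare pos 2 ('f') with pos 6 ('f'): match
  Compare pos 3 ('a') with pos 5 ('a'): match
Result: palindrome

1


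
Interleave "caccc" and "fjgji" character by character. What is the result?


Interleaving "caccc" and "fjgji":
  Position 0: 'c' from first, 'f' from second => "cf"
  Position 1: 'a' from first, 'j' from second => "aj"
  Position 2: 'c' from first, 'g' from second => "cg"
  Position 3: 'c' from first, 'j' from second => "cj"
  Position 4: 'c' from first, 'i' from second => "ci"
Result: cfajcgcjci

cfajcgcjci


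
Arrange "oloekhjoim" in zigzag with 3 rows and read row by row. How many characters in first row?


Zigzag "oloekhjoim" into 3 rows:
Placing characters:
  'o' => row 0
  'l' => row 1
  'o' => row 2
  'e' => row 1
  'k' => row 0
  'h' => row 1
  'j' => row 2
  'o' => row 1
  'i' => row 0
  'm' => row 1
Rows:
  Row 0: "oki"
  Row 1: "lehom"
  Row 2: "oj"
First row length: 3

3


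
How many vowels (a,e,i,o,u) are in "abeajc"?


Input: abeajc
Checking each character:
  'a' at position 0: vowel (running total: 1)
  'b' at position 1: consonant
  'e' at position 2: vowel (running total: 2)
  'a' at position 3: vowel (running total: 3)
  'j' at position 4: consonant
  'c' at position 5: consonant
Total vowels: 3

3


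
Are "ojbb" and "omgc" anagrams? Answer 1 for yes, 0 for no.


Strings: "ojbb", "omgc"
Sorted first:  bbjo
Sorted second: cgmo
Differ at position 0: 'b' vs 'c' => not anagrams

0


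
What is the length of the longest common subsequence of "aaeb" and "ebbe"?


LCS of "aaeb" and "ebbe"
DP table:
           e    b    b    e
      0    0    0    0    0
  a   0    0    0    0    0
  a   0    0    0    0    0
  e   0    1    1    1    1
  b   0    1    2    2    2
LCS length = dp[4][4] = 2

2


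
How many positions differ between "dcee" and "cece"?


Comparing "dcee" and "cece" position by position:
  Position 0: 'd' vs 'c' => DIFFER
  Position 1: 'c' vs 'e' => DIFFER
  Position 2: 'e' vs 'c' => DIFFER
  Position 3: 'e' vs 'e' => same
Positions that differ: 3

3


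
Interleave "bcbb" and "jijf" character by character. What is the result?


Interleaving "bcbb" and "jijf":
  Position 0: 'b' from first, 'j' from second => "bj"
  Position 1: 'c' from first, 'i' from second => "ci"
  Position 2: 'b' from first, 'j' from second => "bj"
  Position 3: 'b' from first, 'f' from second => "bf"
Result: bjcibjbf

bjcibjbf


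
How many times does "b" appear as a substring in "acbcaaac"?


Searching for "b" in "acbcaaac"
Scanning each position:
  Position 0: "a" => no
  Position 1: "c" => no
  Position 2: "b" => MATCH
  Position 3: "c" => no
  Position 4: "a" => no
  Position 5: "a" => no
  Position 6: "a" => no
  Position 7: "c" => no
Total occurrences: 1

1


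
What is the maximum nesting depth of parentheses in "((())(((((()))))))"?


Input: "((())(((((()))))))"
Tracking depth:
  Position 0 '(': depth becomes 1
  Position 1 '(': depth becomes 2
  Position 2 '(': depth becomes 3
  Position 3 ')': depth becomes 2
  Position 4 ')': depth becomes 1
  Position 5 '(': depth becomes 2
  Position 6 '(': depth becomes 3
  Position 7 '(': depth becomes 4
  Position 8 '(': depth becomes 5
  Position 9 '(': depth becomes 6
  Position 10 '(': depth becomes 7
  Position 11 ')': depth becomes 6
  Position 12 ')': depth becomes 5
  Position 13 ')': depth becomes 4
  Position 14 ')': depth becomes 3
  Position 15 ')': depth becomes 2
  Position 16 ')': depth becomes 1
  Position 17 ')': depth becomes 0
Maximum depth reached: 7

7


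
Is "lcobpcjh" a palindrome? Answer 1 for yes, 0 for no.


Input: lcobpcjh
Reversed: hjcpbocl
  Compare pos 0 ('l') with pos 7 ('h'): MISMATCH
  Compare pos 1 ('c') with pos 6 ('j'): MISMATCH
  Compare pos 2 ('o') with pos 5 ('c'): MISMATCH
  Compare pos 3 ('b') with pos 4 ('p'): MISMATCH
Result: not a palindrome

0


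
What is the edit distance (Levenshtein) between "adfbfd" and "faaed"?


Computing edit distance: "adfbfd" -> "faaed"
DP table:
           f    a    a    e    d
      0    1    2    3    4    5
  a   1    1    1    2    3    4
  d   2    2    2    2    3    3
  f   3    2    3    3    3    4
  b   4    3    3    4    4    4
  f   5    4    4    4    5    5
  d   6    5    5    5    5    5
Edit distance = dp[6][5] = 5

5


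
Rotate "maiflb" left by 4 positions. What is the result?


Input: "maiflb", rotate left by 4
First 4 characters: "maif"
Remaining characters: "lb"
Concatenate remaining + first: "lb" + "maif" = "lbmaif"

lbmaif


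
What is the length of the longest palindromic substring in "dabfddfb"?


Input: "dabfddfb"
Checking substrings for palindromes:
  [2:8] "bfddfb" (len 6) => palindrome
  [3:7] "fddf" (len 4) => palindrome
  [4:6] "dd" (len 2) => palindrome
Longest palindromic substring: "bfddfb" with length 6

6


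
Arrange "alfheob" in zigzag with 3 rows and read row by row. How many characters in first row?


Zigzag "alfheob" into 3 rows:
Placing characters:
  'a' => row 0
  'l' => row 1
  'f' => row 2
  'h' => row 1
  'e' => row 0
  'o' => row 1
  'b' => row 2
Rows:
  Row 0: "ae"
  Row 1: "lho"
  Row 2: "fb"
First row length: 2

2


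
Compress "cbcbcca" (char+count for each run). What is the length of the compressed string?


Input: cbcbcca
Runs:
  'c' x 1 => "c1"
  'b' x 1 => "b1"
  'c' x 1 => "c1"
  'b' x 1 => "b1"
  'c' x 2 => "c2"
  'a' x 1 => "a1"
Compressed: "c1b1c1b1c2a1"
Compressed length: 12

12


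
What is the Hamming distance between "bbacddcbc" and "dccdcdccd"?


Comparing "bbacddcbc" and "dccdcdccd" position by position:
  Position 0: 'b' vs 'd' => differ
  Position 1: 'b' vs 'c' => differ
  Position 2: 'a' vs 'c' => differ
  Position 3: 'c' vs 'd' => differ
  Position 4: 'd' vs 'c' => differ
  Position 5: 'd' vs 'd' => same
  Position 6: 'c' vs 'c' => same
  Position 7: 'b' vs 'c' => differ
  Position 8: 'c' vs 'd' => differ
Total differences (Hamming distance): 7

7


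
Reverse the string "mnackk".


Input: mnackk
Reading characters right to left:
  Position 5: 'k'
  Position 4: 'k'
  Position 3: 'c'
  Position 2: 'a'
  Position 1: 'n'
  Position 0: 'm'
Reversed: kkcanm

kkcanm


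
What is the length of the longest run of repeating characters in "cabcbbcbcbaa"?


Input: "cabcbbcbcbaa"
Scanning for longest run:
  Position 1 ('a'): new char, reset run to 1
  Position 2 ('b'): new char, reset run to 1
  Position 3 ('c'): new char, reset run to 1
  Position 4 ('b'): new char, reset run to 1
  Position 5 ('b'): continues run of 'b', length=2
  Position 6 ('c'): new char, reset run to 1
  Position 7 ('b'): new char, reset run to 1
  Position 8 ('c'): new char, reset run to 1
  Position 9 ('b'): new char, reset run to 1
  Position 10 ('a'): new char, reset run to 1
  Position 11 ('a'): continues run of 'a', length=2
Longest run: 'b' with length 2

2


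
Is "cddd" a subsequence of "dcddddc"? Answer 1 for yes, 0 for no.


Check if "cddd" is a subsequence of "dcddddc"
Greedy scan:
  Position 0 ('d'): no match needed
  Position 1 ('c'): matches sub[0] = 'c'
  Position 2 ('d'): matches sub[1] = 'd'
  Position 3 ('d'): matches sub[2] = 'd'
  Position 4 ('d'): matches sub[3] = 'd'
  Position 5 ('d'): no match needed
  Position 6 ('c'): no match needed
All 4 characters matched => is a subsequence

1


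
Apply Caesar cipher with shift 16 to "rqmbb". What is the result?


Caesar cipher: shift "rqmbb" by 16
  'r' (pos 17) + 16 = pos 7 = 'h'
  'q' (pos 16) + 16 = pos 6 = 'g'
  'm' (pos 12) + 16 = pos 2 = 'c'
  'b' (pos 1) + 16 = pos 17 = 'r'
  'b' (pos 1) + 16 = pos 17 = 'r'
Result: hgcrr

hgcrr


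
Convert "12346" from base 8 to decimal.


Input: "12346" in base 8
Positional expansion:
  Digit '1' (value 1) x 8^4 = 4096
  Digit '2' (value 2) x 8^3 = 1024
  Digit '3' (value 3) x 8^2 = 192
  Digit '4' (value 4) x 8^1 = 32
  Digit '6' (value 6) x 8^0 = 6
Sum = 5350

5350


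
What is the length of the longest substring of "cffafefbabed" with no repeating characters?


Input: "cffafefbabed"
Sliding window (track last position of each char):
  Position 0 ('c'): window [0,0] length 1 -- new best
  Position 1 ('f'): window [0,1] length 2 -- new best
  Position 2 ('f'): repeat (last at 1), move window start to 2
  Position 2 ('f'): window [2,2] length 1
  Position 3 ('a'): window [2,3] length 2
  Position 4 ('f'): repeat (last at 2), move window start to 3
  Position 4 ('f'): window [3,4] length 2
  Position 5 ('e'): window [3,5] length 3 -- new best
  Position 6 ('f'): repeat (last at 4), move window start to 5
  Position 6 ('f'): window [5,6] length 2
  Position 7 ('b'): window [5,7] length 3
  Position 8 ('a'): window [5,8] length 4 -- new best
  Position 9 ('b'): repeat (last at 7), move window start to 8
  Position 9 ('b'): window [8,9] length 2
  Position 10 ('e'): window [8,10] length 3
  Position 11 ('d'): window [8,11] length 4
Longest substring with no repeats: "efba" with length 4

4


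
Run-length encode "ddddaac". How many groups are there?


Input: ddddaac
Scanning for consecutive runs:
  Group 1: 'd' x 4 (positions 0-3)
  Group 2: 'a' x 2 (positions 4-5)
  Group 3: 'c' x 1 (positions 6-6)
Total groups: 3

3


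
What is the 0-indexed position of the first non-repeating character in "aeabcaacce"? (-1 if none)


Input: aeabcaacce
Character frequencies:
  'a': 4
  'b': 1
  'c': 3
  'e': 2
Scanning left to right for freq == 1:
  Position 0 ('a'): freq=4, skip
  Position 1 ('e'): freq=2, skip
  Position 2 ('a'): freq=4, skip
  Position 3 ('b'): unique! => answer = 3

3


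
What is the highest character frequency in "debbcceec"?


Input: debbcceec
Character counts:
  'b': 2
  'c': 3
  'd': 1
  'e': 3
Maximum frequency: 3

3


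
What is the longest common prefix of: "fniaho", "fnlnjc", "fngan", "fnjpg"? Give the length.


Words: fniaho, fnlnjc, fngan, fnjpg
  Position 0: all 'f' => match
  Position 1: all 'n' => match
  Position 2: ('i', 'l', 'g', 'j') => mismatch, stop
LCP = "fn" (length 2)

2


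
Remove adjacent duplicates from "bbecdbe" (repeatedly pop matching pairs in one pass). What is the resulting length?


Input: bbecdbe
Stack-based adjacent duplicate removal:
  Read 'b': push. Stack: b
  Read 'b': matches stack top 'b' => pop. Stack: (empty)
  Read 'e': push. Stack: e
  Read 'c': push. Stack: ec
  Read 'd': push. Stack: ecd
  Read 'b': push. Stack: ecdb
  Read 'e': push. Stack: ecdbe
Final stack: "ecdbe" (length 5)

5


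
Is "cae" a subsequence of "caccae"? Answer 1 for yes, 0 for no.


Check if "cae" is a subsequence of "caccae"
Greedy scan:
  Position 0 ('c'): matches sub[0] = 'c'
  Position 1 ('a'): matches sub[1] = 'a'
  Position 2 ('c'): no match needed
  Position 3 ('c'): no match needed
  Position 4 ('a'): no match needed
  Position 5 ('e'): matches sub[2] = 'e'
All 3 characters matched => is a subsequence

1


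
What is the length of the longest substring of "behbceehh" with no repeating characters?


Input: "behbceehh"
Sliding window (track last position of each char):
  Position 0 ('b'): window [0,0] length 1 -- new best
  Position 1 ('e'): window [0,1] length 2 -- new best
  Position 2 ('h'): window [0,2] length 3 -- new best
  Position 3 ('b'): repeat (last at 0), move window start to 1
  Position 3 ('b'): window [1,3] length 3
  Position 4 ('c'): window [1,4] length 4 -- new best
  Position 5 ('e'): repeat (last at 1), move window start to 2
  Position 5 ('e'): window [2,5] length 4
  Position 6 ('e'): repeat (last at 5), move window start to 6
  Position 6 ('e'): window [6,6] length 1
  Position 7 ('h'): window [6,7] length 2
  Position 8 ('h'): repeat (last at 7), move window start to 8
  Position 8 ('h'): window [8,8] length 1
Longest substring with no repeats: "ehbc" with length 4

4


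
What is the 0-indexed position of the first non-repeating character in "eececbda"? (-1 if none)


Input: eececbda
Character frequencies:
  'a': 1
  'b': 1
  'c': 2
  'd': 1
  'e': 3
Scanning left to right for freq == 1:
  Position 0 ('e'): freq=3, skip
  Position 1 ('e'): freq=3, skip
  Position 2 ('c'): freq=2, skip
  Position 3 ('e'): freq=3, skip
  Position 4 ('c'): freq=2, skip
  Position 5 ('b'): unique! => answer = 5

5


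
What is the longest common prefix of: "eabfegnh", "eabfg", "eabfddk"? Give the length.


Words: eabfegnh, eabfg, eabfddk
  Position 0: all 'e' => match
  Position 1: all 'a' => match
  Position 2: all 'b' => match
  Position 3: all 'f' => match
  Position 4: ('e', 'g', 'd') => mismatch, stop
LCP = "eabf" (length 4)

4


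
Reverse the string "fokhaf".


Input: fokhaf
Reading characters right to left:
  Position 5: 'f'
  Position 4: 'a'
  Position 3: 'h'
  Position 2: 'k'
  Position 1: 'o'
  Position 0: 'f'
Reversed: fahkof

fahkof


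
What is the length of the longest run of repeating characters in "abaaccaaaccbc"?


Input: "abaaccaaaccbc"
Scanning for longest run:
  Position 1 ('b'): new char, reset run to 1
  Position 2 ('a'): new char, reset run to 1
  Position 3 ('a'): continues run of 'a', length=2
  Position 4 ('c'): new char, reset run to 1
  Position 5 ('c'): continues run of 'c', length=2
  Position 6 ('a'): new char, reset run to 1
  Position 7 ('a'): continues run of 'a', length=2
  Position 8 ('a'): continues run of 'a', length=3
  Position 9 ('c'): new char, reset run to 1
  Position 10 ('c'): continues run of 'c', length=2
  Position 11 ('b'): new char, reset run to 1
  Position 12 ('c'): new char, reset run to 1
Longest run: 'a' with length 3

3


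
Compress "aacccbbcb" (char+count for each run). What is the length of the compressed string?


Input: aacccbbcb
Runs:
  'a' x 2 => "a2"
  'c' x 3 => "c3"
  'b' x 2 => "b2"
  'c' x 1 => "c1"
  'b' x 1 => "b1"
Compressed: "a2c3b2c1b1"
Compressed length: 10

10


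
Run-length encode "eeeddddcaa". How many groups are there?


Input: eeeddddcaa
Scanning for consecutive runs:
  Group 1: 'e' x 3 (positions 0-2)
  Group 2: 'd' x 4 (positions 3-6)
  Group 3: 'c' x 1 (positions 7-7)
  Group 4: 'a' x 2 (positions 8-9)
Total groups: 4

4


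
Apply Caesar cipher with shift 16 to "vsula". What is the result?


Caesar cipher: shift "vsula" by 16
  'v' (pos 21) + 16 = pos 11 = 'l'
  's' (pos 18) + 16 = pos 8 = 'i'
  'u' (pos 20) + 16 = pos 10 = 'k'
  'l' (pos 11) + 16 = pos 1 = 'b'
  'a' (pos 0) + 16 = pos 16 = 'q'
Result: likbq

likbq


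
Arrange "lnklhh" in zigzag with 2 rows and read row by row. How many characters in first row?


Zigzag "lnklhh" into 2 rows:
Placing characters:
  'l' => row 0
  'n' => row 1
  'k' => row 0
  'l' => row 1
  'h' => row 0
  'h' => row 1
Rows:
  Row 0: "lkh"
  Row 1: "nlh"
First row length: 3

3


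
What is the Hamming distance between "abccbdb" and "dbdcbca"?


Comparing "abccbdb" and "dbdcbca" position by position:
  Position 0: 'a' vs 'd' => differ
  Position 1: 'b' vs 'b' => same
  Position 2: 'c' vs 'd' => differ
  Position 3: 'c' vs 'c' => same
  Position 4: 'b' vs 'b' => same
  Position 5: 'd' vs 'c' => differ
  Position 6: 'b' vs 'a' => differ
Total differences (Hamming distance): 4

4


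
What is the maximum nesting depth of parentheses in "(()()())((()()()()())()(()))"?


Input: "(()()())((()()()()())()(()))"
Tracking depth:
  Position 0 '(': depth becomes 1
  Position 1 '(': depth becomes 2
  Position 2 ')': depth becomes 1
  Position 3 '(': depth becomes 2
  Position 4 ')': depth becomes 1
  Position 5 '(': depth becomes 2
  Position 6 ')': depth becomes 1
  Position 7 ')': depth becomes 0
  Position 8 '(': depth becomes 1
  Position 9 '(': depth becomes 2
  Position 10 '(': depth becomes 3
  Position 11 ')': depth becomes 2
  Position 12 '(': depth becomes 3
  Position 13 ')': depth becomes 2
  Position 14 '(': depth becomes 3
  Position 15 ')': depth becomes 2
  Position 16 '(': depth becomes 3
  Position 17 ')': depth becomes 2
  Position 18 '(': depth becomes 3
  Position 19 ')': depth becomes 2
  Position 20 ')': depth becomes 1
  Position 21 '(': depth becomes 2
  Position 22 ')': depth becomes 1
  Position 23 '(': depth becomes 2
  Position 24 '(': depth becomes 3
  Position 25 ')': depth becomes 2
  Position 26 ')': depth becomes 1
  Position 27 ')': depth becomes 0
Maximum depth reached: 3

3


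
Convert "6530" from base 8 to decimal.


Input: "6530" in base 8
Positional expansion:
  Digit '6' (value 6) x 8^3 = 3072
  Digit '5' (value 5) x 8^2 = 320
  Digit '3' (value 3) x 8^1 = 24
  Digit '0' (value 0) x 8^0 = 0
Sum = 3416

3416


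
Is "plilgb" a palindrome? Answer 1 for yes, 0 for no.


Input: plilgb
Reversed: bglilp
  Compare pos 0 ('p') with pos 5 ('b'): MISMATCH
  Compare pos 1 ('l') with pos 4 ('g'): MISMATCH
  Compare pos 2 ('i') with pos 3 ('l'): MISMATCH
Result: not a palindrome

0


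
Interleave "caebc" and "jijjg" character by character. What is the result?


Interleaving "caebc" and "jijjg":
  Position 0: 'c' from first, 'j' from second => "cj"
  Position 1: 'a' from first, 'i' from second => "ai"
  Position 2: 'e' from first, 'j' from second => "ej"
  Position 3: 'b' from first, 'j' from second => "bj"
  Position 4: 'c' from first, 'g' from second => "cg"
Result: cjaiejbjcg

cjaiejbjcg


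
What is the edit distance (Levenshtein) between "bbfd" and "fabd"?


Computing edit distance: "bbfd" -> "fabd"
DP table:
           f    a    b    d
      0    1    2    3    4
  b   1    1    2    2    3
  b   2    2    2    2    3
  f   3    2    3    3    3
  d   4    3    3    4    3
Edit distance = dp[4][4] = 3

3


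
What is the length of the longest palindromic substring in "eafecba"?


Input: "eafecba"
Checking substrings for palindromes:
  No multi-char palindromic substrings found
Longest palindromic substring: "e" with length 1

1


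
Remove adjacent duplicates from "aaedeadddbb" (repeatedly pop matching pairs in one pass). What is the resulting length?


Input: aaedeadddbb
Stack-based adjacent duplicate removal:
  Read 'a': push. Stack: a
  Read 'a': matches stack top 'a' => pop. Stack: (empty)
  Read 'e': push. Stack: e
  Read 'd': push. Stack: ed
  Read 'e': push. Stack: ede
  Read 'a': push. Stack: edea
  Read 'd': push. Stack: edead
  Read 'd': matches stack top 'd' => pop. Stack: edea
  Read 'd': push. Stack: edead
  Read 'b': push. Stack: edeadb
  Read 'b': matches stack top 'b' => pop. Stack: edead
Final stack: "edead" (length 5)

5


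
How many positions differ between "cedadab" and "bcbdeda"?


Comparing "cedadab" and "bcbdeda" position by position:
  Position 0: 'c' vs 'b' => DIFFER
  Position 1: 'e' vs 'c' => DIFFER
  Position 2: 'd' vs 'b' => DIFFER
  Position 3: 'a' vs 'd' => DIFFER
  Position 4: 'd' vs 'e' => DIFFER
  Position 5: 'a' vs 'd' => DIFFER
  Position 6: 'b' vs 'a' => DIFFER
Positions that differ: 7

7


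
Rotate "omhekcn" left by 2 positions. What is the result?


Input: "omhekcn", rotate left by 2
First 2 characters: "om"
Remaining characters: "hekcn"
Concatenate remaining + first: "hekcn" + "om" = "hekcnom"

hekcnom


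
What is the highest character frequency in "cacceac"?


Input: cacceac
Character counts:
  'a': 2
  'c': 4
  'e': 1
Maximum frequency: 4

4


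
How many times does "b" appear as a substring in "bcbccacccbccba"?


Searching for "b" in "bcbccacccbccba"
Scanning each position:
  Position 0: "b" => MATCH
  Position 1: "c" => no
  Position 2: "b" => MATCH
  Position 3: "c" => no
  Position 4: "c" => no
  Position 5: "a" => no
  Position 6: "c" => no
  Position 7: "c" => no
  Position 8: "c" => no
  Position 9: "b" => MATCH
  Position 10: "c" => no
  Position 11: "c" => no
  Position 12: "b" => MATCH
  Position 13: "a" => no
Total occurrences: 4

4


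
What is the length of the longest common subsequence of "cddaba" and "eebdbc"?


LCS of "cddaba" and "eebdbc"
DP table:
           e    e    b    d    b    c
      0    0    0    0    0    0    0
  c   0    0    0    0    0    0    1
  d   0    0    0    0    1    1    1
  d   0    0    0    0    1    1    1
  a   0    0    0    0    1    1    1
  b   0    0    0    1    1    2    2
  a   0    0    0    1    1    2    2
LCS length = dp[6][6] = 2

2


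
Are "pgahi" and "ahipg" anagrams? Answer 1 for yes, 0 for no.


Strings: "pgahi", "ahipg"
Sorted first:  aghip
Sorted second: aghip
Sorted forms match => anagrams

1


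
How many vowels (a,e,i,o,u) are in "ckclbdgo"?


Input: ckclbdgo
Checking each character:
  'c' at position 0: consonant
  'k' at position 1: consonant
  'c' at position 2: consonant
  'l' at position 3: consonant
  'b' at position 4: consonant
  'd' at position 5: consonant
  'g' at position 6: consonant
  'o' at position 7: vowel (running total: 1)
Total vowels: 1

1


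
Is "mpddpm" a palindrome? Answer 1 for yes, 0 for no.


Input: mpddpm
Reversed: mpddpm
  Compare pos 0 ('m') with pos 5 ('m'): match
  Compare pos 1 ('p') with pos 4 ('p'): match
  Compare pos 2 ('d') with pos 3 ('d'): match
Result: palindrome

1


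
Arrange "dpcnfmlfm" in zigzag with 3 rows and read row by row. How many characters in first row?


Zigzag "dpcnfmlfm" into 3 rows:
Placing characters:
  'd' => row 0
  'p' => row 1
  'c' => row 2
  'n' => row 1
  'f' => row 0
  'm' => row 1
  'l' => row 2
  'f' => row 1
  'm' => row 0
Rows:
  Row 0: "dfm"
  Row 1: "pnmf"
  Row 2: "cl"
First row length: 3

3


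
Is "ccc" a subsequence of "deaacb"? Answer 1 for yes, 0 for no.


Check if "ccc" is a subsequence of "deaacb"
Greedy scan:
  Position 0 ('d'): no match needed
  Position 1 ('e'): no match needed
  Position 2 ('a'): no match needed
  Position 3 ('a'): no match needed
  Position 4 ('c'): matches sub[0] = 'c'
  Position 5 ('b'): no match needed
Only matched 1/3 characters => not a subsequence

0


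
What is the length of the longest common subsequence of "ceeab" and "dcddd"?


LCS of "ceeab" and "dcddd"
DP table:
           d    c    d    d    d
      0    0    0    0    0    0
  c   0    0    1    1    1    1
  e   0    0    1    1    1    1
  e   0    0    1    1    1    1
  a   0    0    1    1    1    1
  b   0    0    1    1    1    1
LCS length = dp[5][5] = 1

1


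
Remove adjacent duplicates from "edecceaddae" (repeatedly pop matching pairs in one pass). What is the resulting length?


Input: edecceaddae
Stack-based adjacent duplicate removal:
  Read 'e': push. Stack: e
  Read 'd': push. Stack: ed
  Read 'e': push. Stack: ede
  Read 'c': push. Stack: edec
  Read 'c': matches stack top 'c' => pop. Stack: ede
  Read 'e': matches stack top 'e' => pop. Stack: ed
  Read 'a': push. Stack: eda
  Read 'd': push. Stack: edad
  Read 'd': matches stack top 'd' => pop. Stack: eda
  Read 'a': matches stack top 'a' => pop. Stack: ed
  Read 'e': push. Stack: ede
Final stack: "ede" (length 3)

3
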